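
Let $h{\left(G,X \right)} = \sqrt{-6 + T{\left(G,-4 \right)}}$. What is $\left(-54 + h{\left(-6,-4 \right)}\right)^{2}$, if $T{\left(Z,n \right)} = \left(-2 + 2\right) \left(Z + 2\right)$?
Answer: $\left(54 - i \sqrt{6}\right)^{2} \approx 2910.0 - 264.54 i$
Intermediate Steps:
$T{\left(Z,n \right)} = 0$ ($T{\left(Z,n \right)} = 0 \left(2 + Z\right) = 0$)
$h{\left(G,X \right)} = i \sqrt{6}$ ($h{\left(G,X \right)} = \sqrt{-6 + 0} = \sqrt{-6} = i \sqrt{6}$)
$\left(-54 + h{\left(-6,-4 \right)}\right)^{2} = \left(-54 + i \sqrt{6}\right)^{2}$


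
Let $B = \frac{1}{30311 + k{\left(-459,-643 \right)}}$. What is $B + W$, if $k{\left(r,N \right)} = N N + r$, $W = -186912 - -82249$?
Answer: $- \frac{46397212562}{443301} \approx -1.0466 \cdot 10^{5}$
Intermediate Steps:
$W = -104663$ ($W = -186912 + 82249 = -104663$)
$k{\left(r,N \right)} = r + N^{2}$ ($k{\left(r,N \right)} = N^{2} + r = r + N^{2}$)
$B = \frac{1}{443301}$ ($B = \frac{1}{30311 - \left(459 - \left(-643\right)^{2}\right)} = \frac{1}{30311 + \left(-459 + 413449\right)} = \frac{1}{30311 + 412990} = \frac{1}{443301} \approx 2.2558 \cdot 10^{-6}$)
$B + W = \frac{1}{443301} - 104663 = - \frac{46397212562}{443301}$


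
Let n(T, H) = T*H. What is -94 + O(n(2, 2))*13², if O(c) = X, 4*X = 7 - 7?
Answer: -94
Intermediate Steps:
n(T, H) = H*T
X = 0 (X = (7 - 7)/4 = (¼)*0 = 0)
O(c) = 0
-94 + O(n(2, 2))*13² = -94 + 0*13² = -94 + 0*169 = -94 + 0 = -94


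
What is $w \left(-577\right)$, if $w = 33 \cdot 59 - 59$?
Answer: $-1089376$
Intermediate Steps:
$w = 1888$ ($w = 1947 - 59 = 1888$)
$w \left(-577\right) = 1888 \left(-577\right) = -1089376$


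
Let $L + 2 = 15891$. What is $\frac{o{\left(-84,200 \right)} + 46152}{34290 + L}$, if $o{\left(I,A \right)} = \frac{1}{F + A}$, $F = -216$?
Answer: $\frac{738431}{802864} \approx 0.91975$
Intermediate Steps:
$L = 15889$ ($L = -2 + 15891 = 15889$)
$o{\left(I,A \right)} = \frac{1}{-216 + A}$
$\frac{o{\left(-84,200 \right)} + 46152}{34290 + L} = \frac{\frac{1}{-216 + 200} + 46152}{34290 + 15889} = \frac{\frac{1}{-16} + 46152}{50179} = \left(- \frac{1}{16} + 46152\right) \frac{1}{50179} = \frac{738431}{16} \cdot \frac{1}{50179} = \frac{738431}{802864}$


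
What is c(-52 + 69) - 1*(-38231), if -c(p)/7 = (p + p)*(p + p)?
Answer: 30139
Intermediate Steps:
c(p) = -28*p² (c(p) = -7*(p + p)*(p + p) = -7*2*p*2*p = -28*p²)
c(-52 + 69) - 1*(-38231) = -28*(-52 + 69)² - 1*(-38231) = -28*17² + 38231 = -28*289 + 38231 = -8092 + 38231 = 30139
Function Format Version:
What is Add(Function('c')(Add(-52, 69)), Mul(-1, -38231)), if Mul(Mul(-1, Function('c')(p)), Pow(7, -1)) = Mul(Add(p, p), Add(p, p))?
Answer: 30139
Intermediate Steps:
Function('c')(p) = Mul(-28, Pow(p, 2)) (Function('c')(p) = Mul(-7, Mul(Add(p, p), Add(p, p))) = Mul(-7, Mul(Mul(2, p), Mul(2, p))) = Mul(-7, Mul(4, Pow(p, 2))) = Mul(-28, Pow(p, 2)))
Add(Function('c')(Add(-52, 69)), Mul(-1, -38231)) = Add(Mul(-28, Pow(Add(-52, 69), 2)), Mul(-1, -38231)) = Add(Mul(-28, Pow(17, 2)), 38231) = Add(Mul(-28, 289), 38231) = Add(-8092, 38231) = 30139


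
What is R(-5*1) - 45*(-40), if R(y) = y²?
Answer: 1825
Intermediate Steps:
R(-5*1) - 45*(-40) = (-5*1)² - 45*(-40) = (-5)² + 1800 = 25 + 1800 = 1825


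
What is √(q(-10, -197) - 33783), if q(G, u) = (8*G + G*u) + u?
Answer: I*√32090 ≈ 179.14*I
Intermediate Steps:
q(G, u) = u + 8*G + G*u
√(q(-10, -197) - 33783) = √((-197 + 8*(-10) - 10*(-197)) - 33783) = √((-197 - 80 + 1970) - 33783) = √(1693 - 33783) = √(-32090) = I*√32090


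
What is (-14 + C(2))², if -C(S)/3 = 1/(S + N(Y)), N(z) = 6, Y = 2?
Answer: 13225/64 ≈ 206.64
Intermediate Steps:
C(S) = -3/(6 + S) (C(S) = -3/(S + 6) = -3/(6 + S))
(-14 + C(2))² = (-14 - 3/(6 + 2))² = (-14 - 3/8)² = (-115/8)² = 13225/64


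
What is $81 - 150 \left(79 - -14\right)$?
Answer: $-13869$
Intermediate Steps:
$81 - 150 \left(79 - -14\right) = 81 - 150 \left(79 + 14\right) = 81 - 13950 = -13869$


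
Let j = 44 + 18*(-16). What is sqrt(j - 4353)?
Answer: I*sqrt(4597) ≈ 67.801*I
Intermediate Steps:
j = -244 (j = 44 - 288 = -244)
sqrt(j - 4353) = sqrt(-244 - 4353) = sqrt(-4597) = I*sqrt(4597)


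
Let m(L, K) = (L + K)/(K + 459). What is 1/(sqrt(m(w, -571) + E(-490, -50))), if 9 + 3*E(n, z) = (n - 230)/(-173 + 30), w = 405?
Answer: 2*sqrt(2572570)/1285 ≈ 2.4964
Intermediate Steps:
m(L, K) = (K + L)/(459 + K)
E(n, z) = -1057/429 - n/429 (E(n, z) = -3 + ((n - 230)/(-173 + 30))/3 = -3 + ((-230 + n)/(-143))/3 = -3 + ((-230 + n)*(-1/143))/3 = -3 + (230/143 - n/143)/3 = -3 + (230/429 - n/429) = -1057/429 - n/429)
1/(sqrt(m(w, -571) + E(-490, -50))) = 1/(sqrt((-571 + 405)/(459 - 571) + (-1057/429 - 1/429*(-490)))) = 1/(sqrt(-166/(-112) + (-1057/429 + 490/429))) = 1/(sqrt(-1/112*(-166) - 189/143)) = 1/(sqrt(83/56 - 189/143)) = 1/(sqrt(1285/8008)) = 1/(sqrt(2572570)/4004) = 2*sqrt(2572570)/1285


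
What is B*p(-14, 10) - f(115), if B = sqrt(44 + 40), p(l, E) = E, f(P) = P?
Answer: -115 + 20*sqrt(21) ≈ -23.348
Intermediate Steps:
B = 2*sqrt(21) (B = sqrt(84) = 2*sqrt(21) ≈ 9.1651)
B*p(-14, 10) - f(115) = (2*sqrt(21))*10 - 1*115 = 20*sqrt(21) - 115 = -115 + 20*sqrt(21)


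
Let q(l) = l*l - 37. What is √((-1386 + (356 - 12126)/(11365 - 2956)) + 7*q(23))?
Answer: 8*√2272263162/8409 ≈ 45.350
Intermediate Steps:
q(l) = -37 + l² (q(l) = l² - 37 = -37 + l²)
√((-1386 + (356 - 12126)/(11365 - 2956)) + 7*q(23)) = √((-1386 + (356 - 12126)/(11365 - 2956)) + 7*(-37 + 23²)) = √((-1386 - 11770/8409) + 7*(-37 + 529)) = √((-1386 - 11770*1/8409) + 7*492) = √((-1386 - 11770/8409) + 3444) = √(-11666644/8409 + 3444) = √(17293952/8409) = 8*√2272263162/8409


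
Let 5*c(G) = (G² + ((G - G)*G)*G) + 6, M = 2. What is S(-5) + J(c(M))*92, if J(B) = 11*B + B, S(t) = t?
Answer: 2203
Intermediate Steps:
c(G) = 6/5 + G²/5 (c(G) = ((G² + ((G - G)*G)*G) + 6)/5 = ((G² + (0*G)*G) + 6)/5 = ((G² + 0*G) + 6)/5 = ((G² + 0) + 6)/5 = (G² + 6)/5 = (6 + G²)/5 = 6/5 + G²/5)
J(B) = 12*B
S(-5) + J(c(M))*92 = -5 + (12*(6/5 + (⅕)*2²))*92 = -5 + (12*(6/5 + (⅕)*4))*92 = -5 + (12*(6/5 + ⅘))*92 = -5 + (12*2)*92 = -5 + 24*92 = -5 + 2208 = 2203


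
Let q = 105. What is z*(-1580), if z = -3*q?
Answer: 497700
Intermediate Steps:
z = -315 (z = -3*105 = -315)
z*(-1580) = -315*(-1580) = 497700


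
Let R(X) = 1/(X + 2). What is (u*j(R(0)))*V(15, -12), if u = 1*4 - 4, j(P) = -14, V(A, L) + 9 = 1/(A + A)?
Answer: 0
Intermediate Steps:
V(A, L) = -9 + 1/(2*A) (V(A, L) = -9 + 1/(A + A) = -9 + 1/(2*A))
R(X) = 1/(2 + X)
u = 0 (u = 4 - 4 = 0)
(u*j(R(0)))*V(15, -12) = (0*(-14))*(-9 + (½)/15) = 0*(-9 + (½)*(1/15)) = 0*(-9 + 1/30) = 0*(-269/30) = 0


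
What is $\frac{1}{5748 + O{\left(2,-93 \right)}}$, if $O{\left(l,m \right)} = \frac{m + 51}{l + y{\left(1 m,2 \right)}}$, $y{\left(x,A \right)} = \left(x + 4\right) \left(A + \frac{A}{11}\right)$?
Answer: $\frac{151}{867981} \approx 0.00017397$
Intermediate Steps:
$y{\left(x,A \right)} = \frac{12 A \left(4 + x\right)}{11}$ ($y{\left(x,A \right)} = \left(4 + x\right) \left(A + A \frac{1}{11}\right) = \left(4 + x\right) \left(A + \frac{A}{11}\right) = \left(4 + x\right) \frac{12 A}{11} = \frac{12 A \left(4 + x\right)}{11}$)
$O{\left(l,m \right)} = \frac{51 + m}{\frac{96}{11} + l + \frac{24 m}{11}}$ ($O{\left(l,m \right)} = \frac{m + 51}{l + \frac{12}{11} \cdot 2 \left(4 + 1 m\right)} = \frac{51 + m}{l + \frac{12}{11} \cdot 2 \left(4 + m\right)} = \frac{51 + m}{l + \left(\frac{96}{11} + \frac{24 m}{11}\right)} = \frac{51 + m}{\frac{96}{11} + l + \frac{24 m}{11}}$)
$\frac{1}{5748 + O{\left(2,-93 \right)}} = \frac{1}{5748 + \frac{11 \left(51 - 93\right)}{96 + 11 \cdot 2 + 24 \left(-93\right)}} = \frac{1}{5748 + 11 \frac{1}{96 + 22 - 2232} \left(-42\right)} = \frac{1}{5748 + 11 \frac{1}{-2114} \left(-42\right)} = \frac{1}{5748 + 11 \left(- \frac{1}{2114}\right) \left(-42\right)} = \frac{1}{5748 + \frac{33}{151}} = \frac{1}{\frac{867981}{151}} = \frac{151}{867981}$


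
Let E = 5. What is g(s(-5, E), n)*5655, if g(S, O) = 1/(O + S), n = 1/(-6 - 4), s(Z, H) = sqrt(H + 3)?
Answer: 56550/799 + 1131000*sqrt(2)/799 ≈ 2072.6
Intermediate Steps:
s(Z, H) = sqrt(3 + H)
n = -1/10 (n = 1/(-10) = -1/10 ≈ -0.10000)
g(s(-5, E), n)*5655 = 5655/(-1/10 + sqrt(3 + 5)) = 5655/(-1/10 + sqrt(8)) = 5655/(-1/10 + 2*sqrt(2))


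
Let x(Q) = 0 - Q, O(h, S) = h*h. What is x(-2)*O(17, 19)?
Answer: 578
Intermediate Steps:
O(h, S) = h²
x(Q) = -Q
x(-2)*O(17, 19) = -1*(-2)*17² = 2*289 = 578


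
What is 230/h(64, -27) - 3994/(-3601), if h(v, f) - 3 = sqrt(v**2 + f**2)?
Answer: 8375207/8671208 + 575*sqrt(193)/2408 ≈ 4.2832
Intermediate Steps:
h(v, f) = 3 + sqrt(f**2 + v**2) (h(v, f) = 3 + sqrt(v**2 + f**2) = 3 + sqrt(f**2 + v**2))
230/h(64, -27) - 3994/(-3601) = 230/(3 + sqrt((-27)**2 + 64**2)) - 3994/(-3601) = 230/(3 + sqrt(729 + 4096)) - 3994*(-1/3601) = 230/(3 + sqrt(4825)) + 3994/3601 = 230/(3 + 5*sqrt(193)) + 3994/3601 = 3994/3601 + 230/(3 + 5*sqrt(193))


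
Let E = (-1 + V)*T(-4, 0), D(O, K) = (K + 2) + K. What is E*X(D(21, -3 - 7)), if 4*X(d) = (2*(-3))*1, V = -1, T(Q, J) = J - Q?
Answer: 12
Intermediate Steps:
D(O, K) = 2 + 2*K (D(O, K) = (2 + K) + K = 2 + 2*K)
E = -8 (E = (-1 - 1)*(0 - 1*(-4)) = -2*(0 + 4) = -2*4 = -8)
X(d) = -3/2 (X(d) = ((2*(-3))*1)/4 = (-6*1)/4 = (¼)*(-6) = -3/2)
E*X(D(21, -3 - 7)) = -8*(-3/2) = 12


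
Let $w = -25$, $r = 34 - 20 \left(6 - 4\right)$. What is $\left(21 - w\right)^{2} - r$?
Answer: $2122$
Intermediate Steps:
$r = -6$ ($r = 34 - 20 \left(6 - 4\right) = 34 - 40 = -6$)
$\left(21 - w\right)^{2} - r = \left(21 - -25\right)^{2} - -6 = \left(21 + 25\right)^{2} + 6 = 46^{2} + 6 = 2116 + 6 = 2122$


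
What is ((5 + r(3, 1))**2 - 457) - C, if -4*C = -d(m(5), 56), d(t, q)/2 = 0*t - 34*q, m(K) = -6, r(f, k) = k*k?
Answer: 531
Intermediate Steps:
r(f, k) = k**2
d(t, q) = -68*q (d(t, q) = 2*(0*t - 34*q) = 2*(0 - 34*q) = 2*(-34*q) = -68*q)
C = -952 (C = -(-1)*(-68*56)/4 = -(-1)*(-3808)/4 = -1/4*3808 = -952)
((5 + r(3, 1))**2 - 457) - C = ((5 + 1**2)**2 - 457) - 1*(-952) = ((5 + 1)**2 - 457) + 952 = (6**2 - 457) + 952 = (36 - 457) + 952 = -421 + 952 = 531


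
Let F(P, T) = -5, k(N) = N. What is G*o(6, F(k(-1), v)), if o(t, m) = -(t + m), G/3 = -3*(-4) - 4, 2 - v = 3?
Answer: -24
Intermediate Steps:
v = -1 (v = 2 - 1*3 = 2 - 3 = -1)
G = 24 (G = 3*(-3*(-4) - 4) = 3*(12 - 4) = 3*8 = 24)
o(t, m) = -m - t (o(t, m) = -(m + t) = -m - t)
G*o(6, F(k(-1), v)) = 24*(-1*(-5) - 1*6) = 24*(5 - 6) = 24*(-1) = -24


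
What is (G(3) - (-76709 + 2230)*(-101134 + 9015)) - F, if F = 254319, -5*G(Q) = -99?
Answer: -34305926501/5 ≈ -6.8612e+9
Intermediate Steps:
G(Q) = 99/5 (G(Q) = -1/5*(-99) = 99/5)
(G(3) - (-76709 + 2230)*(-101134 + 9015)) - F = (99/5 - (-76709 + 2230)*(-101134 + 9015)) - 1*254319 = (99/5 - (-74479)*(-92119)) - 254319 = (99/5 - 1*6860931001) - 254319 = (99/5 - 6860931001) - 254319 = -34304654906/5 - 254319 = -34305926501/5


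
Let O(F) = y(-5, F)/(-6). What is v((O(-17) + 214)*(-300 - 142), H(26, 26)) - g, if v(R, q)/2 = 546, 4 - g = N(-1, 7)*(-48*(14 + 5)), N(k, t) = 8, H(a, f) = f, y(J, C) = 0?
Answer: -6208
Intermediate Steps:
O(F) = 0 (O(F) = 0/(-6) = 0*(-1/6) = 0)
g = 7300 (g = 4 - 8*(-48*(14 + 5)) = 4 - 8*(-48*19) = 4 - 8*(-912) = 4 - 1*(-7296) = 4 + 7296 = 7300)
v(R, q) = 1092 (v(R, q) = 2*546 = 1092)
v((O(-17) + 214)*(-300 - 142), H(26, 26)) - g = 1092 - 1*7300 = 1092 - 7300 = -6208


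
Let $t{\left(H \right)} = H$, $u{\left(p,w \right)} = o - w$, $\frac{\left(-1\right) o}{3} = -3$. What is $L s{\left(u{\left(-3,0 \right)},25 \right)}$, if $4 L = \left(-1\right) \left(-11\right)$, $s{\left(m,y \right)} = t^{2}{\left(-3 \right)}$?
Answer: $\frac{99}{4} \approx 24.75$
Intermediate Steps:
$o = 9$ ($o = \left(-3\right) \left(-3\right) = 9$)
$u{\left(p,w \right)} = 9 - w$
$s{\left(m,y \right)} = 9$ ($s{\left(m,y \right)} = \left(-3\right)^{2} = 9$)
$L = \frac{11}{4}$ ($L = \frac{\left(-1\right) \left(-11\right)}{4} = \frac{1}{4} \cdot 11 = \frac{11}{4} \approx 2.75$)
$L s{\left(u{\left(-3,0 \right)},25 \right)} = \frac{11}{4} \cdot 9 = \frac{99}{4}$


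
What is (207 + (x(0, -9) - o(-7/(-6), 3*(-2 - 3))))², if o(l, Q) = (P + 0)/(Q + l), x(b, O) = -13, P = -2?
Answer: 258888100/6889 ≈ 37580.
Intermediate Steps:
o(l, Q) = -2/(Q + l) (o(l, Q) = (-2 + 0)/(Q + l) = -2/(Q + l))
(207 + (x(0, -9) - o(-7/(-6), 3*(-2 - 3))))² = (207 + (-13 - (-2)/(3*(-2 - 3) - 7/(-6))))² = (207 + (-13 - (-2)/(3*(-5) - 7*(-⅙))))² = (207 + (-13 - (-2)/(-15 + 7/6)))² = (207 + (-13 - (-2)/(-83/6)))² = (207 + (-13 - (-2)*(-6)/83))² = (207 + (-13 - 1*12/83))² = (207 + (-13 - 12/83))² = (207 - 1091/83)² = (16090/83)² = 258888100/6889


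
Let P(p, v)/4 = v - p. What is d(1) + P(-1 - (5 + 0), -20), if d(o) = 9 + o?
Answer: -46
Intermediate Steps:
P(p, v) = -4*p + 4*v (P(p, v) = 4*(v - p) = -4*p + 4*v)
d(1) + P(-1 - (5 + 0), -20) = (9 + 1) + (-4*(-1 - (5 + 0)) + 4*(-20)) = 10 + (-4*(-1 - 1*5) - 80) = 10 + (-4*(-1 - 5) - 80) = 10 + (-4*(-6) - 80) = 10 + (24 - 80) = 10 - 56 = -46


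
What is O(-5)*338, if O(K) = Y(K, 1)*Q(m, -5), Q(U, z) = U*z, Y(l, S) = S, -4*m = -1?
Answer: -845/2 ≈ -422.50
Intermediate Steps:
m = ¼ (m = -¼*(-1) = ¼ ≈ 0.25000)
O(K) = -5/4 (O(K) = 1*((¼)*(-5)) = 1*(-5/4) = -5/4)
O(-5)*338 = -5/4*338 = -845/2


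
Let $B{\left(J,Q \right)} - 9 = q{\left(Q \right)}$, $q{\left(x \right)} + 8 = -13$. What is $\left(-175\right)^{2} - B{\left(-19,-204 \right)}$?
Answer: $30637$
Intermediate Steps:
$q{\left(x \right)} = -21$ ($q{\left(x \right)} = -8 - 13 = -21$)
$B{\left(J,Q \right)} = -12$ ($B{\left(J,Q \right)} = 9 - 21 = -12$)
$\left(-175\right)^{2} - B{\left(-19,-204 \right)} = \left(-175\right)^{2} - -12 = 30625 + 12 = 30637$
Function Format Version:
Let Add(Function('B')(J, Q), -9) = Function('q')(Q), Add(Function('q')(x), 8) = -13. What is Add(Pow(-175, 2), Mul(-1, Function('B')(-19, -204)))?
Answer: 30637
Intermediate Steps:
Function('q')(x) = -21 (Function('q')(x) = Add(-8, -13) = -21)
Function('B')(J, Q) = -12 (Function('B')(J, Q) = Add(9, -21) = -12)
Add(Pow(-175, 2), Mul(-1, Function('B')(-19, -204))) = Add(Pow(-175, 2), Mul(-1, -12)) = Add(30625, 12) = 30637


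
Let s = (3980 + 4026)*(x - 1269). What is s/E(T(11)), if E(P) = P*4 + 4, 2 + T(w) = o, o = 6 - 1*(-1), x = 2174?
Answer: 3622715/12 ≈ 3.0189e+5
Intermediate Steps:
o = 7 (o = 6 + 1 = 7)
T(w) = 5 (T(w) = -2 + 7 = 5)
E(P) = 4 + 4*P (E(P) = 4*P + 4 = 4 + 4*P)
s = 7245430 (s = (3980 + 4026)*(2174 - 1269) = 8006*905 = 7245430)
s/E(T(11)) = 7245430/(4 + 4*5) = 7245430/(4 + 20) = 7245430/24 = 7245430*(1/24) = 3622715/12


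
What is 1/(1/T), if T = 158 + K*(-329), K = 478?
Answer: -157104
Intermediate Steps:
T = -157104 (T = 158 + 478*(-329) = 158 - 157262 = -157104)
1/(1/T) = 1/(1/(-157104)) = 1/(-1/157104) = -157104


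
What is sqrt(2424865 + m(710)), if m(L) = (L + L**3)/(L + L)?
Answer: sqrt(10707662)/2 ≈ 1636.1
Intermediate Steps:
m(L) = (L + L**3)/(2*L) (m(L) = (L + L**3)/((2*L)) = (L + L**3)*(1/(2*L)) = (L + L**3)/(2*L))
sqrt(2424865 + m(710)) = sqrt(2424865 + (1/2 + (1/2)*710**2)) = sqrt(2424865 + (1/2 + (1/2)*504100)) = sqrt(2424865 + (1/2 + 252050)) = sqrt(2424865 + 504101/2) = sqrt(5353831/2) = sqrt(10707662)/2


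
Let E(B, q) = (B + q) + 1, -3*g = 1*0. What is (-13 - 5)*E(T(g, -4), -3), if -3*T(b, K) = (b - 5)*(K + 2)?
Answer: 96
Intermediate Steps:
g = 0 (g = -0/3 = -1/3*0 = 0)
T(b, K) = -(-5 + b)*(2 + K)/3 (T(b, K) = -(b - 5)*(K + 2)/3 = -(-5 + b)*(2 + K)/3)
E(B, q) = 1 + B + q
(-13 - 5)*E(T(g, -4), -3) = (-13 - 5)*(1 + (10/3 - 2/3*0 + (5/3)*(-4) - 1/3*(-4)*0) - 3) = -18*(1 + (10/3 + 0 - 20/3 + 0) - 3) = -18*(1 - 10/3 - 3) = -18*(-16/3) = 96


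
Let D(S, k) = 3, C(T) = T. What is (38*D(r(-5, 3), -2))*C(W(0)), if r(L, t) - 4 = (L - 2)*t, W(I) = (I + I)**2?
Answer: 0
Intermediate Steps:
W(I) = 4*I**2 (W(I) = (2*I)**2 = 4*I**2)
r(L, t) = 4 + t*(-2 + L) (r(L, t) = 4 + (L - 2)*t = 4 + (-2 + L)*t = 4 + t*(-2 + L))
(38*D(r(-5, 3), -2))*C(W(0)) = (38*3)*(4*0**2) = 114*(4*0) = 114*0 = 0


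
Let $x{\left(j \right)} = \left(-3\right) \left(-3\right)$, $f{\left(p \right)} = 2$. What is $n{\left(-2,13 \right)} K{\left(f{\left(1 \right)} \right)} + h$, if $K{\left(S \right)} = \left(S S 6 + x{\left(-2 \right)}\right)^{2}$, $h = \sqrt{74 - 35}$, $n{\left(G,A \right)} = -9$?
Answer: $-9801 + \sqrt{39} \approx -9794.8$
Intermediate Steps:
$x{\left(j \right)} = 9$
$h = \sqrt{39} \approx 6.245$
$K{\left(S \right)} = \left(9 + 6 S^{2}\right)^{2}$ ($K{\left(S \right)} = \left(S S 6 + 9\right)^{2} = \left(S^{2} \cdot 6 + 9\right)^{2} = \left(6 S^{2} + 9\right)^{2} = \left(9 + 6 S^{2}\right)^{2}$)
$n{\left(-2,13 \right)} K{\left(f{\left(1 \right)} \right)} + h = - 9 \cdot 9 \left(3 + 2 \cdot 2^{2}\right)^{2} + \sqrt{39} = - 9 \cdot 9 \left(3 + 2 \cdot 4\right)^{2} + \sqrt{39} = - 9 \cdot 9 \left(3 + 8\right)^{2} + \sqrt{39} = - 9 \cdot 9 \cdot 11^{2} + \sqrt{39} = - 9 \cdot 9 \cdot 121 + \sqrt{39} = \left(-9\right) 1089 + \sqrt{39} = -9801 + \sqrt{39}$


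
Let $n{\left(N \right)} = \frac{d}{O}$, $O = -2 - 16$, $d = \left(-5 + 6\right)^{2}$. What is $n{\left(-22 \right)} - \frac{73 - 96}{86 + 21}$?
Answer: $\frac{307}{1926} \approx 0.1594$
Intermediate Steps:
$d = 1$ ($d = 1^{2} = 1$)
$O = -18$ ($O = -2 - 16 = -18$)
$n{\left(N \right)} = - \frac{1}{18}$ ($n{\left(N \right)} = 1 \frac{1}{-18} = 1 \left(- \frac{1}{18}\right) = - \frac{1}{18}$)
$n{\left(-22 \right)} - \frac{73 - 96}{86 + 21} = - \frac{1}{18} - \frac{73 - 96}{86 + 21} = - \frac{1}{18} - - \frac{23}{107} = - \frac{1}{18} + \frac{23}{107} = \frac{307}{1926}$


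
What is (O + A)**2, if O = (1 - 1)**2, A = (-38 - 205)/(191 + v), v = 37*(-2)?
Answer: 729/169 ≈ 4.3136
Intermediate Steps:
v = -74
A = -27/13 (A = (-38 - 205)/(191 - 74) = -243/117 = -243*1/117 = -27/13 ≈ -2.0769)
O = 0 (O = 0**2 = 0)
(O + A)**2 = (0 - 27/13)**2 = (-27/13)**2 = 729/169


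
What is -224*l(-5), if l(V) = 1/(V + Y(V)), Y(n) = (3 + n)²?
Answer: 224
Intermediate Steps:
l(V) = 1/(V + (3 + V)²)
-224*l(-5) = -224/(-5 + (3 - 5)²) = -224/(-5 + (-2)²) = -224/(-5 + 4) = -224/(-1) = -224*(-1) = 224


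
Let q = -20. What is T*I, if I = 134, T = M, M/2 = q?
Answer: -5360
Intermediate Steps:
M = -40 (M = 2*(-20) = -40)
T = -40
T*I = -40*134 = -5360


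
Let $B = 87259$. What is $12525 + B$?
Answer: $99784$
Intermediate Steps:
$12525 + B = 12525 + 87259 = 99784$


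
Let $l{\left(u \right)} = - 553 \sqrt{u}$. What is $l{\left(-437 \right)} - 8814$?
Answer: $-8814 - 553 i \sqrt{437} \approx -8814.0 - 11560.0 i$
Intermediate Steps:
$l{\left(-437 \right)} - 8814 = - 553 \sqrt{-437} - 8814 = - 553 i \sqrt{437} - 8814 = -8814 - 553 i \sqrt{437}$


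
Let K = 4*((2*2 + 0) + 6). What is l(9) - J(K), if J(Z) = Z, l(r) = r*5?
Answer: 5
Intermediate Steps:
K = 40 (K = 4*((4 + 0) + 6) = 4*(4 + 6) = 4*10 = 40)
l(r) = 5*r
l(9) - J(K) = 5*9 - 1*40 = 45 - 40 = 5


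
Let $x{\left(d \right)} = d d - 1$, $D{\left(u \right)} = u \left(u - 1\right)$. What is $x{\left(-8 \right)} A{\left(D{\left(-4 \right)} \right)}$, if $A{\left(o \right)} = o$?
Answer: $1260$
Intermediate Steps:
$D{\left(u \right)} = u \left(-1 + u\right)$
$x{\left(d \right)} = -1 + d^{2}$ ($x{\left(d \right)} = d^{2} - 1 = -1 + d^{2}$)
$x{\left(-8 \right)} A{\left(D{\left(-4 \right)} \right)} = \left(-1 + \left(-8\right)^{2}\right) \left(- 4 \left(-1 - 4\right)\right) = \left(-1 + 64\right) \left(\left(-4\right) \left(-5\right)\right) = 63 \cdot 20 = 1260$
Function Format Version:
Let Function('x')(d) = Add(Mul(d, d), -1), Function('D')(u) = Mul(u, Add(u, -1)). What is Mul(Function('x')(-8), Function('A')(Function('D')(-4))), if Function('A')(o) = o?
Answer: 1260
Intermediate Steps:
Function('D')(u) = Mul(u, Add(-1, u))
Function('x')(d) = Add(-1, Pow(d, 2)) (Function('x')(d) = Add(Pow(d, 2), -1) = Add(-1, Pow(d, 2)))
Mul(Function('x')(-8), Function('A')(Function('D')(-4))) = Mul(Add(-1, Pow(-8, 2)), Mul(-4, Add(-1, -4))) = Mul(Add(-1, 64), Mul(-4, -5)) = Mul(63, 20) = 1260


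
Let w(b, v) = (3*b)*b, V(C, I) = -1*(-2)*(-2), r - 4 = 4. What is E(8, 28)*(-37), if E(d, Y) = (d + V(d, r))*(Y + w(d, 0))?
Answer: -32560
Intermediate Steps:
r = 8 (r = 4 + 4 = 8)
V(C, I) = -4 (V(C, I) = 2*(-2) = -4)
w(b, v) = 3*b**2
E(d, Y) = (-4 + d)*(Y + 3*d**2) (E(d, Y) = (d - 4)*(Y + 3*d**2) = (-4 + d)*(Y + 3*d**2))
E(8, 28)*(-37) = (-12*8**2 - 4*28 + 3*8**3 + 28*8)*(-37) = (-12*64 - 112 + 3*512 + 224)*(-37) = (-768 - 112 + 1536 + 224)*(-37) = 880*(-37) = -32560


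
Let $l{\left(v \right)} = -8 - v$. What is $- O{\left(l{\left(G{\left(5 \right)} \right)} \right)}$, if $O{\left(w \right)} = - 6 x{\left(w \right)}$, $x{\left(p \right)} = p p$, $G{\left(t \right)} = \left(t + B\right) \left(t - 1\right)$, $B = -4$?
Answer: $864$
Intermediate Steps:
$G{\left(t \right)} = \left(-1 + t\right) \left(-4 + t\right)$ ($G{\left(t \right)} = \left(t - 4\right) \left(t - 1\right) = \left(-4 + t\right) \left(-1 + t\right) = \left(-1 + t\right) \left(-4 + t\right)$)
$x{\left(p \right)} = p^{2}$
$O{\left(w \right)} = - 6 w^{2}$
$- O{\left(l{\left(G{\left(5 \right)} \right)} \right)} = - \left(-6\right) \left(-8 - \left(4 + 5^{2} - 25\right)\right)^{2} = - \left(-6\right) \left(-8 - \left(4 + 25 - 25\right)\right)^{2} = - \left(-6\right) \left(-8 - 4\right)^{2} = - \left(-6\right) \left(-12\right)^{2} = - \left(-6\right) 144 = \left(-1\right) \left(-864\right) = 864$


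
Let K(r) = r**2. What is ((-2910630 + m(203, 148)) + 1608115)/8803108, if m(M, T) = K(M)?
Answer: -630653/4401554 ≈ -0.14328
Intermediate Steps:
m(M, T) = M**2
((-2910630 + m(203, 148)) + 1608115)/8803108 = ((-2910630 + 203**2) + 1608115)/8803108 = ((-2910630 + 41209) + 1608115)*(1/8803108) = (-2869421 + 1608115)*(1/8803108) = -1261306*1/8803108 = -630653/4401554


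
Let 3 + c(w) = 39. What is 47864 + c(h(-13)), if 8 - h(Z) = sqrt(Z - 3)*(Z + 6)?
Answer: 47900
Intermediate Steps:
h(Z) = 8 - sqrt(-3 + Z)*(6 + Z) (h(Z) = 8 - sqrt(Z - 3)*(Z + 6) = 8 - sqrt(-3 + Z)*(6 + Z))
c(w) = 36 (c(w) = -3 + 39 = 36)
47864 + c(h(-13)) = 47864 + 36 = 47900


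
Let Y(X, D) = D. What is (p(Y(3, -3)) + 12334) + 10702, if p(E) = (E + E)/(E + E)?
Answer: 23037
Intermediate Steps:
p(E) = 1 (p(E) = (2*E)/((2*E)) = (2*E)*(1/(2*E)) = 1)
(p(Y(3, -3)) + 12334) + 10702 = (1 + 12334) + 10702 = 12335 + 10702 = 23037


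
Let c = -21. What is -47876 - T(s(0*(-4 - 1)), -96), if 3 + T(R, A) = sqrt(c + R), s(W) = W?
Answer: -47873 - I*sqrt(21) ≈ -47873.0 - 4.5826*I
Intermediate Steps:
T(R, A) = -3 + sqrt(-21 + R)
-47876 - T(s(0*(-4 - 1)), -96) = -47876 - (-3 + sqrt(-21 + 0*(-4 - 1))) = -47876 - (-3 + sqrt(-21 + 0*(-5))) = -47876 - (-3 + sqrt(-21 + 0)) = -47876 - (-3 + sqrt(-21)) = -47876 - (-3 + I*sqrt(21)) = -47876 + (3 - I*sqrt(21)) = -47873 - I*sqrt(21)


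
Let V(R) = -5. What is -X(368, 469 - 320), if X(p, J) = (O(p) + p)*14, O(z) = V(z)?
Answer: -5082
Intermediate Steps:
O(z) = -5
X(p, J) = -70 + 14*p (X(p, J) = (-5 + p)*14 = -70 + 14*p)
-X(368, 469 - 320) = -(-70 + 14*368) = -(-70 + 5152) = -1*5082 = -5082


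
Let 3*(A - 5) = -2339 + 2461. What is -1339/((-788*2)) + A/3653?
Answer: 14890013/17271384 ≈ 0.86212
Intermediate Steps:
A = 137/3 (A = 5 + (-2339 + 2461)/3 = 5 + (1/3)*122 = 5 + 122/3 = 137/3 ≈ 45.667)
-1339/((-788*2)) + A/3653 = -1339/((-788*2)) + (137/3)/3653 = -1339/(-1576) + (137/3)*(1/3653) = -1339*(-1/1576) + 137/10959 = 1339/1576 + 137/10959 = 14890013/17271384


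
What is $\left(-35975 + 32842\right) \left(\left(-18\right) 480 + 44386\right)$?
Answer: $-111992218$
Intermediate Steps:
$\left(-35975 + 32842\right) \left(\left(-18\right) 480 + 44386\right) = - 3133 \left(-8640 + 44386\right) = \left(-3133\right) 35746 = -111992218$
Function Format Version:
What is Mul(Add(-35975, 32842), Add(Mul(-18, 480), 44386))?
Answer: -111992218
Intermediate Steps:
Mul(Add(-35975, 32842), Add(Mul(-18, 480), 44386)) = Mul(-3133, Add(-8640, 44386)) = Mul(-3133, 35746) = -111992218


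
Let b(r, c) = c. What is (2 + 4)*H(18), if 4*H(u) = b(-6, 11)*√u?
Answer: 99*√2/2 ≈ 70.004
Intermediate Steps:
H(u) = 11*√u/4 (H(u) = (11*√u)/4 = 11*√u/4)
(2 + 4)*H(18) = (2 + 4)*(11*√18/4) = 6*(11*(3*√2)/4) = 6*(33*√2/4) = 99*√2/2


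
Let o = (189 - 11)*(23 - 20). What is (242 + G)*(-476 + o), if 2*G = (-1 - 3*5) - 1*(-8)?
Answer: 13804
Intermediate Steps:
o = 534 (o = 178*3 = 534)
G = -4 (G = ((-1 - 3*5) - 1*(-8))/2 = ((-1 - 15) + 8)/2 = (-16 + 8)/2 = (½)*(-8) = -4)
(242 + G)*(-476 + o) = (242 - 4)*(-476 + 534) = 238*58 = 13804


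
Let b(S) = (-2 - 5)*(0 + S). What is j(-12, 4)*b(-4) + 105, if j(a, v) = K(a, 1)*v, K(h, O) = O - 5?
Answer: -343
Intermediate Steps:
K(h, O) = -5 + O
j(a, v) = -4*v (j(a, v) = (-5 + 1)*v = -4*v)
b(S) = -7*S
j(-12, 4)*b(-4) + 105 = (-4*4)*(-7*(-4)) + 105 = -16*28 + 105 = -448 + 105 = -343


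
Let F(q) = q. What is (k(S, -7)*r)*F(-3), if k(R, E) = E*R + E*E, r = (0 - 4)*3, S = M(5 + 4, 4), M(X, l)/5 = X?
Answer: -9576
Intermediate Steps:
M(X, l) = 5*X
S = 45 (S = 5*(5 + 4) = 5*9 = 45)
r = -12 (r = -4*3 = -12)
k(R, E) = E² + E*R (k(R, E) = E*R + E² = E² + E*R)
(k(S, -7)*r)*F(-3) = (-7*(-7 + 45)*(-12))*(-3) = (-7*38*(-12))*(-3) = -266*(-12)*(-3) = 3192*(-3) = -9576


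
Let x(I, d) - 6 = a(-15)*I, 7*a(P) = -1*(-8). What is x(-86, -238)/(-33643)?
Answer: 38/13853 ≈ 0.0027431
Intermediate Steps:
a(P) = 8/7 (a(P) = (-1*(-8))/7 = (⅐)*8 = 8/7)
x(I, d) = 6 + 8*I/7
x(-86, -238)/(-33643) = (6 + (8/7)*(-86))/(-33643) = (6 - 688/7)*(-1/33643) = -646/7*(-1/33643) = 38/13853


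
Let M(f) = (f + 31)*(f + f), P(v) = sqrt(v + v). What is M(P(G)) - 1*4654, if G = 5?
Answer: -4634 + 62*sqrt(10) ≈ -4437.9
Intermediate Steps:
P(v) = sqrt(2)*sqrt(v) (P(v) = sqrt(2*v) = sqrt(2)*sqrt(v))
M(f) = 2*f*(31 + f) (M(f) = (31 + f)*(2*f) = 2*f*(31 + f))
M(P(G)) - 1*4654 = 2*(sqrt(2)*sqrt(5))*(31 + sqrt(2)*sqrt(5)) - 1*4654 = 2*sqrt(10)*(31 + sqrt(10)) - 4654 = -4654 + 2*sqrt(10)*(31 + sqrt(10))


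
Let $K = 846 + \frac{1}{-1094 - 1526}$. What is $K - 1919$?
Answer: $- \frac{2811261}{2620} \approx -1073.0$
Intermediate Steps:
$K = \frac{2216519}{2620}$ ($K = 846 + \frac{1}{-2620} = 846 - \frac{1}{2620} = \frac{2216519}{2620} \approx 846.0$)
$K - 1919 = \frac{2216519}{2620} - 1919 = - \frac{2811261}{2620}$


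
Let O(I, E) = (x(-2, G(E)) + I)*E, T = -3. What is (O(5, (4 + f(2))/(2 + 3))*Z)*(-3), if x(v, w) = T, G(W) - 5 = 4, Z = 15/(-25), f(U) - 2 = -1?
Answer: 18/5 ≈ 3.6000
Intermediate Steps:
f(U) = 1 (f(U) = 2 - 1 = 1)
Z = -⅗ (Z = 15*(-1/25) = -⅗ ≈ -0.60000)
G(W) = 9 (G(W) = 5 + 4 = 9)
x(v, w) = -3
O(I, E) = E*(-3 + I) (O(I, E) = (-3 + I)*E = E*(-3 + I))
(O(5, (4 + f(2))/(2 + 3))*Z)*(-3) = ((((4 + 1)/(2 + 3))*(-3 + 5))*(-⅗))*(-3) = (((5/5)*2)*(-⅗))*(-3) = (((5*(⅕))*2)*(-⅗))*(-3) = ((1*2)*(-⅗))*(-3) = (2*(-⅗))*(-3) = -6/5*(-3) = 18/5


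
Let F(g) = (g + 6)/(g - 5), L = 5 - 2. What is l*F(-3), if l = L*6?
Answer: -27/4 ≈ -6.7500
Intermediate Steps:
L = 3
F(g) = (6 + g)/(-5 + g)
l = 18 (l = 3*6 = 18)
l*F(-3) = 18*((6 - 3)/(-5 - 3)) = 18*(3/(-8)) = 18*(-⅛*3) = 18*(-3/8) = -27/4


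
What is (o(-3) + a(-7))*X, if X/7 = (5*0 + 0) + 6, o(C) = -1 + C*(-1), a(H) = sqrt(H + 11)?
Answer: 168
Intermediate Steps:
a(H) = sqrt(11 + H)
o(C) = -1 - C
X = 42 (X = 7*((5*0 + 0) + 6) = 7*((0 + 0) + 6) = 7*(0 + 6) = 7*6 = 42)
(o(-3) + a(-7))*X = ((-1 - 1*(-3)) + sqrt(11 - 7))*42 = ((-1 + 3) + sqrt(4))*42 = (2 + 2)*42 = 4*42 = 168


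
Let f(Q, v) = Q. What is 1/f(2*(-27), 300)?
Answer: -1/54 ≈ -0.018519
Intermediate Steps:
1/f(2*(-27), 300) = 1/(2*(-27)) = 1/(-54) = -1/54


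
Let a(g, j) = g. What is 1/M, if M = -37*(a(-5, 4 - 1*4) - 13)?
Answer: 1/666 ≈ 0.0015015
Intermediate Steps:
M = 666 (M = -37*(-5 - 13) = -37*(-18) = 666)
1/M = 1/666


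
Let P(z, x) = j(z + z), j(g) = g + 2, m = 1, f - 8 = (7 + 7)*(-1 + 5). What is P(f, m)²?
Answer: 16900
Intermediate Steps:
f = 64 (f = 8 + (7 + 7)*(-1 + 5) = 8 + 14*4 = 8 + 56 = 64)
j(g) = 2 + g
P(z, x) = 2 + 2*z (P(z, x) = 2 + (z + z) = 2 + 2*z)
P(f, m)² = (2 + 2*64)² = (2 + 128)² = 130² = 16900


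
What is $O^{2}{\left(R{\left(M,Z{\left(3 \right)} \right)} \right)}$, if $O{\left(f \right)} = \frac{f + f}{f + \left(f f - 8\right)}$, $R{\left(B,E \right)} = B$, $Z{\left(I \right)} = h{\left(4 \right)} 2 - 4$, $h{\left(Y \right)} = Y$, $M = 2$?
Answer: $4$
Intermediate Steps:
$Z{\left(I \right)} = 4$ ($Z{\left(I \right)} = 4 \cdot 2 - 4 = 8 - 4 = 4$)
$O{\left(f \right)} = \frac{2 f}{-8 + f + f^{2}}$ ($O{\left(f \right)} = \frac{2 f}{f + \left(f^{2} - 8\right)} = \frac{2 f}{f + \left(-8 + f^{2}\right)} = \frac{2 f}{-8 + f + f^{2}}$)
$O^{2}{\left(R{\left(M,Z{\left(3 \right)} \right)} \right)} = \left(2 \cdot 2 \frac{1}{-8 + 2 + 2^{2}}\right)^{2} = \left(2 \cdot 2 \frac{1}{-8 + 2 + 4}\right)^{2} = \left(2 \cdot 2 \frac{1}{-2}\right)^{2} = \left(2 \cdot 2 \left(- \frac{1}{2}\right)\right)^{2} = \left(-2\right)^{2} = 4$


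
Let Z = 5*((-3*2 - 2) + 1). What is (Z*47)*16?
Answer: -26320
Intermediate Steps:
Z = -35 (Z = 5*((-6 - 2) + 1) = 5*(-8 + 1) = 5*(-7) = -35)
(Z*47)*16 = -35*47*16 = -1645*16 = -26320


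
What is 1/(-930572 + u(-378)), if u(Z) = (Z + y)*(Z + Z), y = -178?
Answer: -1/510236 ≈ -1.9599e-6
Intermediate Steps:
u(Z) = 2*Z*(-178 + Z) (u(Z) = (Z - 178)*(Z + Z) = (-178 + Z)*(2*Z) = 2*Z*(-178 + Z))
1/(-930572 + u(-378)) = 1/(-930572 + 2*(-378)*(-178 - 378)) = 1/(-930572 + 2*(-378)*(-556)) = 1/(-930572 + 420336) = 1/(-510236) = -1/510236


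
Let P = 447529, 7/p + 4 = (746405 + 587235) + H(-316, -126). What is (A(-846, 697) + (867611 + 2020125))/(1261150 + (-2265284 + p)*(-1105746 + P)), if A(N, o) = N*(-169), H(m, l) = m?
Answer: 4040906257200/1988046385703395441 ≈ 2.0326e-6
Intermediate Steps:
A(N, o) = -169*N
p = 7/1333320 (p = 7/(-4 + ((746405 + 587235) - 316)) = 7/(-4 + (1333640 - 316)) = 7/(-4 + 1333324) = 7/1333320 ≈ 5.2501e-6)
(A(-846, 697) + (867611 + 2020125))/(1261150 + (-2265284 + p)*(-1105746 + P)) = (-169*(-846) + (867611 + 2020125))/(1261150 + (-2265284 + 7/1333320)*(-1105746 + 447529)) = (142974 + 2887736)/(1261150 - 3020348462873/1333320*(-658217)) = 3030710/(1261150 + 1988044704186877441/1333320) = 3030710/(1988046385703395441/1333320) = 3030710*(1333320/1988046385703395441) = 4040906257200/1988046385703395441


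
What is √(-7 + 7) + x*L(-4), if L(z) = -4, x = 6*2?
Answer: -48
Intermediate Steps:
x = 12
√(-7 + 7) + x*L(-4) = √(-7 + 7) + 12*(-4) = √0 - 48 = 0 - 48 = -48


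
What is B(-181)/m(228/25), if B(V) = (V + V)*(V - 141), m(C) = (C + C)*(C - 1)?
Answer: 2601875/3306 ≈ 787.02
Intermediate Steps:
m(C) = 2*C*(-1 + C) (m(C) = (2*C)*(-1 + C) = 2*C*(-1 + C))
B(V) = 2*V*(-141 + V) (B(V) = (2*V)*(-141 + V) = 2*V*(-141 + V))
B(-181)/m(228/25) = (2*(-181)*(-141 - 181))/((2*(228/25)*(-1 + 228/25))) = (2*(-181)*(-322))/((2*(228*(1/25))*(-1 + 228*(1/25)))) = 116564/((2*(228/25)*(-1 + 228/25))) = 116564/((2*(228/25)*(203/25))) = 116564/(92568/625) = 116564*(625/92568) = 2601875/3306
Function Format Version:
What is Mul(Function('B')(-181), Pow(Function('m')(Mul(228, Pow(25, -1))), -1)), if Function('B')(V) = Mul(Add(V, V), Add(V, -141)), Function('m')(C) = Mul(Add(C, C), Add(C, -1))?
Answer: Rational(2601875, 3306) ≈ 787.02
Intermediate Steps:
Function('m')(C) = Mul(2, C, Add(-1, C)) (Function('m')(C) = Mul(Mul(2, C), Add(-1, C)) = Mul(2, C, Add(-1, C)))
Function('B')(V) = Mul(2, V, Add(-141, V)) (Function('B')(V) = Mul(Mul(2, V), Add(-141, V)) = Mul(2, V, Add(-141, V)))
Mul(Function('B')(-181), Pow(Function('m')(Mul(228, Pow(25, -1))), -1)) = Mul(Mul(2, -181, Add(-141, -181)), Pow(Mul(2, Mul(228, Pow(25, -1)), Add(-1, Mul(228, Pow(25, -1)))), -1)) = Mul(Mul(2, -181, -322), Pow(Mul(2, Mul(228, Rational(1, 25)), Add(-1, Mul(228, Rational(1, 25)))), -1)) = Mul(116564, Pow(Mul(2, Rational(228, 25), Add(-1, Rational(228, 25))), -1)) = Mul(116564, Pow(Mul(2, Rational(228, 25), Rational(203, 25)), -1)) = Mul(116564, Pow(Rational(92568, 625), -1)) = Mul(116564, Rational(625, 92568)) = Rational(2601875, 3306)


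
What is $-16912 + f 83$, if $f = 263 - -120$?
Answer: $14877$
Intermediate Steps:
$f = 383$ ($f = 263 + 120 = 383$)
$-16912 + f 83 = -16912 + 383 \cdot 83 = -16912 + 31789 = 14877$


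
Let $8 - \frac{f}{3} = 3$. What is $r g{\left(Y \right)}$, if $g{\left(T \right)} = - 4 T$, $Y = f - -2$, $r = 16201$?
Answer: $-1101668$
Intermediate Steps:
$f = 15$ ($f = 24 - 9 = 15$)
$Y = 17$ ($Y = 15 - -2 = 15 + 2 = 17$)
$r g{\left(Y \right)} = 16201 \left(\left(-4\right) 17\right) = 16201 \left(-68\right) = -1101668$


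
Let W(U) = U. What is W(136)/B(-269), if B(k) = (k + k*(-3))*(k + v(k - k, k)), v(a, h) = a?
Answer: -68/72361 ≈ -0.00093973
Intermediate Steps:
B(k) = -2*k**2 (B(k) = (k + k*(-3))*(k + (k - k)) = (k - 3*k)*(k + 0) = (-2*k)*k = -2*k**2)
W(136)/B(-269) = 136/((-2*(-269)**2)) = 136/((-2*72361)) = 136/(-144722) = 136*(-1/144722) = -68/72361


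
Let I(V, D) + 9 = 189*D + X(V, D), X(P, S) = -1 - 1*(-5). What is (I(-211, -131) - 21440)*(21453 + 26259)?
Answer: -2204485248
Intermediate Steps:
X(P, S) = 4 (X(P, S) = -1 + 5 = 4)
I(V, D) = -5 + 189*D (I(V, D) = -9 + (189*D + 4) = -9 + (4 + 189*D) = -5 + 189*D)
(I(-211, -131) - 21440)*(21453 + 26259) = ((-5 + 189*(-131)) - 21440)*(21453 + 26259) = ((-5 - 24759) - 21440)*47712 = (-24764 - 21440)*47712 = -46204*47712 = -2204485248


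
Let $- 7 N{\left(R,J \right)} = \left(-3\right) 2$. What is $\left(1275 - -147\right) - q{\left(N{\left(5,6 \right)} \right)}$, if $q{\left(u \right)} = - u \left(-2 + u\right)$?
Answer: $\frac{69630}{49} \approx 1421.0$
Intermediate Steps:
$N{\left(R,J \right)} = \frac{6}{7}$ ($N{\left(R,J \right)} = - \frac{\left(-3\right) 2}{7} = \left(- \frac{1}{7}\right) \left(-6\right) = \frac{6}{7}$)
$q{\left(u \right)} = - u \left(-2 + u\right)$
$\left(1275 - -147\right) - q{\left(N{\left(5,6 \right)} \right)} = \left(1275 - -147\right) - \frac{6 \left(2 - \frac{6}{7}\right)}{7} = \left(1275 + 147\right) - \frac{6 \left(2 - \frac{6}{7}\right)}{7} = 1422 - \frac{6}{7} \cdot \frac{8}{7} = 1422 - \frac{48}{49} = \frac{69630}{49}$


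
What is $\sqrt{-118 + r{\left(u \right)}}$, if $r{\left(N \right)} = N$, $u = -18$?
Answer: $2 i \sqrt{34} \approx 11.662 i$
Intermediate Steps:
$\sqrt{-118 + r{\left(u \right)}} = \sqrt{-118 - 18} = \sqrt{-136} = 2 i \sqrt{34}$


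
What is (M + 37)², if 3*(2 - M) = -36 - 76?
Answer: 52441/9 ≈ 5826.8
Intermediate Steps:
M = 118/3 (M = 2 - (-36 - 76)/3 = 2 - ⅓*(-112) = 2 + 112/3 = 118/3 ≈ 39.333)
(M + 37)² = (118/3 + 37)² = (229/3)² = 52441/9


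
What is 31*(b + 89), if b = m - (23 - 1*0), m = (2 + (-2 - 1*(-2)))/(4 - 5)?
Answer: 1984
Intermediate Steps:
m = -2 (m = (2 + (-2 + 2))/(-1) = (2 + 0)*(-1) = 2*(-1) = -2)
b = -25 (b = -2 - (23 - 1*0) = -2 - (23 + 0) = -2 - 1*23 = -2 - 23 = -25)
31*(b + 89) = 31*(-25 + 89) = 31*64 = 1984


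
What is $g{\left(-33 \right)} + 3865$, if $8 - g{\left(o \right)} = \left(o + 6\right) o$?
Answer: $2982$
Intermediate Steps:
$g{\left(o \right)} = 8 - o \left(6 + o\right)$ ($g{\left(o \right)} = 8 - \left(o + 6\right) o = 8 - \left(6 + o\right) o = 8 - o \left(6 + o\right)$)
$g{\left(-33 \right)} + 3865 = \left(8 - \left(-33\right)^{2} - -198\right) + 3865 = \left(8 - 1089 + 198\right) + 3865 = -883 + 3865 = 2982$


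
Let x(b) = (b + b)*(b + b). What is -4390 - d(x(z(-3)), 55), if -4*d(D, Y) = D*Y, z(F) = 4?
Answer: -3510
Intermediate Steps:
x(b) = 4*b**2 (x(b) = (2*b)*(2*b) = 4*b**2)
d(D, Y) = -D*Y/4
-4390 - d(x(z(-3)), 55) = -4390 - (-1)*4*4**2*55/4 = -4390 - (-1)*4*16*55/4 = -4390 - (-1)*64*55/4 = -4390 - 1*(-880) = -4390 + 880 = -3510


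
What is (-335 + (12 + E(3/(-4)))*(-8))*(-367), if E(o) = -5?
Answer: 143497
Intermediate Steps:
(-335 + (12 + E(3/(-4)))*(-8))*(-367) = (-335 + (12 - 5)*(-8))*(-367) = (-335 + 7*(-8))*(-367) = (-335 - 56)*(-367) = -391*(-367) = 143497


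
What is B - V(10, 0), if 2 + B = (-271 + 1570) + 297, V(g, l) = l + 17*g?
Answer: 1424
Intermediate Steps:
B = 1594 (B = -2 + ((-271 + 1570) + 297) = -2 + (1299 + 297) = -2 + 1596 = 1594)
B - V(10, 0) = 1594 - (0 + 17*10) = 1594 - (0 + 170) = 1594 - 1*170 = 1594 - 170 = 1424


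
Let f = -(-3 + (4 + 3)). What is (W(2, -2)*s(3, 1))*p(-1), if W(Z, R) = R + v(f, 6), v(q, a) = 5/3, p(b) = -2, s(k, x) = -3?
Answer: -2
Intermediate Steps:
f = -4 (f = -(-3 + 7) = -1*4 = -4)
v(q, a) = 5/3 (v(q, a) = 5*(⅓) = 5/3)
W(Z, R) = 5/3 + R (W(Z, R) = R + 5/3 = 5/3 + R)
(W(2, -2)*s(3, 1))*p(-1) = ((5/3 - 2)*(-3))*(-2) = -⅓*(-3)*(-2) = 1*(-2) = -2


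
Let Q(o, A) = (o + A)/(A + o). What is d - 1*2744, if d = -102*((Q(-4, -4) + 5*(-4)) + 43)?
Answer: -5192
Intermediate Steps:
Q(o, A) = 1 (Q(o, A) = (A + o)/(A + o) = 1)
d = -2448 (d = -102*((1 + 5*(-4)) + 43) = -102*((1 - 20) + 43) = -102*(-19 + 43) = -102*24 = -2448)
d - 1*2744 = -2448 - 1*2744 = -2448 - 2744 = -5192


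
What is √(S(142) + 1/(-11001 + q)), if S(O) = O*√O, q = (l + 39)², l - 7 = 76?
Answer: √(3883 + 2141031838*√142)/3883 ≈ 41.135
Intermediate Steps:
l = 83 (l = 7 + 76 = 83)
q = 14884 (q = (83 + 39)² = 122² = 14884)
S(O) = O^(3/2)
√(S(142) + 1/(-11001 + q)) = √(142^(3/2) + 1/(-11001 + 14884)) = √(142*√142 + 1/3883) = √(1/3883 + 142*√142)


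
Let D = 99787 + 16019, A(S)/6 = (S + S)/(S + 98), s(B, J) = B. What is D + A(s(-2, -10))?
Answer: 463223/4 ≈ 1.1581e+5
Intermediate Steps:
A(S) = 12*S/(98 + S) (A(S) = 6*((S + S)/(S + 98)) = 6*((2*S)/(98 + S)) = 6*(2*S/(98 + S)) = 12*S/(98 + S))
D = 115806
D + A(s(-2, -10)) = 115806 + 12*(-2)/(98 - 2) = 115806 + 12*(-2)/96 = 115806 + 12*(-2)*(1/96) = 115806 - ¼ = 463223/4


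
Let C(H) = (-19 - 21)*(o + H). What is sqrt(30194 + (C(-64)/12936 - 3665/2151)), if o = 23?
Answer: 2*sqrt(23006880492266)/55209 ≈ 173.76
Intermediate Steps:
C(H) = -920 - 40*H (C(H) = (-19 - 21)*(23 + H) = -40*(23 + H) = -920 - 40*H)
sqrt(30194 + (C(-64)/12936 - 3665/2151)) = sqrt(30194 + ((-920 - 40*(-64))/12936 - 3665/2151)) = sqrt(30194 + ((-920 + 2560)*(1/12936) - 3665*1/2151)) = sqrt(30194 + (1640*(1/12936) - 3665/2151)) = sqrt(30194 + (205/1617 - 3665/2151)) = sqrt(30194 - 1828450/1159389) = sqrt(35004763016/1159389) = 2*sqrt(23006880492266)/55209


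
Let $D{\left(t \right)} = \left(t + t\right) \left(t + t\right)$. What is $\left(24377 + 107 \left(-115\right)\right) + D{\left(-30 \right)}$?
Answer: $15672$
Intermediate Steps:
$D{\left(t \right)} = 4 t^{2}$ ($D{\left(t \right)} = 2 t 2 t = 4 t^{2}$)
$\left(24377 + 107 \left(-115\right)\right) + D{\left(-30 \right)} = \left(24377 + 107 \left(-115\right)\right) + 4 \left(-30\right)^{2} = \left(24377 - 12305\right) + 4 \cdot 900 = 12072 + 3600 = 15672$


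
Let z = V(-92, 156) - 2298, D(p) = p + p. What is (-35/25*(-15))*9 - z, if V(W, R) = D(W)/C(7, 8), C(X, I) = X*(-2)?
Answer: 17317/7 ≈ 2473.9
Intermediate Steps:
D(p) = 2*p
C(X, I) = -2*X
V(W, R) = -W/7 (V(W, R) = (2*W)/((-2*7)) = (2*W)/(-14) = (2*W)*(-1/14) = -W/7)
z = -15994/7 (z = -⅐*(-92) - 2298 = 92/7 - 2298 = -15994/7 ≈ -2284.9)
(-35/25*(-15))*9 - z = (-35/25*(-15))*9 - 1*(-15994/7) = (-35*1/25*(-15))*9 + 15994/7 = -7/5*(-15)*9 + 15994/7 = 21*9 + 15994/7 = 189 + 15994/7 = 17317/7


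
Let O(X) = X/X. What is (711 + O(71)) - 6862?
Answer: -6150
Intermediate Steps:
O(X) = 1
(711 + O(71)) - 6862 = (711 + 1) - 6862 = 712 - 6862 = -6150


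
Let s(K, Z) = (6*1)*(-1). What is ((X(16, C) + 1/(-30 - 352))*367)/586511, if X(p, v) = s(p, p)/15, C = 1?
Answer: -282223/1120236010 ≈ -0.00025193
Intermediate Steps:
s(K, Z) = -6 (s(K, Z) = 6*(-1) = -6)
X(p, v) = -2/5 (X(p, v) = -6/15 = -6*1/15 = -2/5)
((X(16, C) + 1/(-30 - 352))*367)/586511 = ((-2/5 + 1/(-30 - 352))*367)/586511 = ((-2/5 + 1/(-382))*367)*(1/586511) = ((-2/5 - 1/382)*367)*(1/586511) = -769/1910*367*(1/586511) = -282223/1910*1/586511 = -282223/1120236010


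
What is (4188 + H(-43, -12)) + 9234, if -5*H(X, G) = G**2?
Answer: 66966/5 ≈ 13393.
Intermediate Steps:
H(X, G) = -G**2/5
(4188 + H(-43, -12)) + 9234 = (4188 - 1/5*(-12)**2) + 9234 = (4188 - 1/5*144) + 9234 = (4188 - 144/5) + 9234 = 20796/5 + 9234 = 66966/5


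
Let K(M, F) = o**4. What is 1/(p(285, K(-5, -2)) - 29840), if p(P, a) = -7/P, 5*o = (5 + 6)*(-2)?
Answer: -285/8504407 ≈ -3.3512e-5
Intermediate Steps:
o = -22/5 (o = ((5 + 6)*(-2))/5 = (11*(-2))/5 = (1/5)*(-22) = -22/5 ≈ -4.4000)
K(M, F) = 234256/625 (K(M, F) = (-22/5)**4 = 234256/625)
1/(p(285, K(-5, -2)) - 29840) = 1/(-7/285 - 29840) = 1/(-8504407/285) = -285/8504407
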